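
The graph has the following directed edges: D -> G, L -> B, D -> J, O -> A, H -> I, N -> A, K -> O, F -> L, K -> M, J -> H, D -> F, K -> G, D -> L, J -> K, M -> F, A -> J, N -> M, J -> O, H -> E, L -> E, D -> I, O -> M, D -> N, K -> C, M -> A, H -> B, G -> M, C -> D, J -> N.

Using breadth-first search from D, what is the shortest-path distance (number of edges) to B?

Level 0: D
Level 1: F, G, I, J, L, N
Level 2: A, B, E, H, K, M, O
Level 3: C
B first appears at level 2.

2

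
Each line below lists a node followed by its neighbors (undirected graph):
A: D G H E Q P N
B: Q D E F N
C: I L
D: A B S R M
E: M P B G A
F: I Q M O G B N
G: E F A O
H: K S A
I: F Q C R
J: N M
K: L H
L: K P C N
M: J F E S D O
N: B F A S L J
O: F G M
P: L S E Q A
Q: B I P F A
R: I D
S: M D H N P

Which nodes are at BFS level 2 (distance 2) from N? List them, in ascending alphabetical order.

C, D, E, G, H, I, K, M, O, P, Q

Level 0: N
Level 1: A, B, F, J, L, S
Level 2: C, D, E, G, H, I, K, M, O, P, Q
Level 3: R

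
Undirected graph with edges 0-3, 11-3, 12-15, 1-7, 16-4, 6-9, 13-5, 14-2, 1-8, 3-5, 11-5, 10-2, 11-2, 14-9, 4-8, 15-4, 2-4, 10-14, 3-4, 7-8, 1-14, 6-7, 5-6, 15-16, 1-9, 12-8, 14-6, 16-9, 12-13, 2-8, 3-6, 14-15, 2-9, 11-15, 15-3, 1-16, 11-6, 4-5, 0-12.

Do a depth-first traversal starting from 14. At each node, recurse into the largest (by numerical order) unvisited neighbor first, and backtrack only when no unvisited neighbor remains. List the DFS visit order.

14 15 16 9 6 11 5 13 12 8 7 1 4 3 0 2 10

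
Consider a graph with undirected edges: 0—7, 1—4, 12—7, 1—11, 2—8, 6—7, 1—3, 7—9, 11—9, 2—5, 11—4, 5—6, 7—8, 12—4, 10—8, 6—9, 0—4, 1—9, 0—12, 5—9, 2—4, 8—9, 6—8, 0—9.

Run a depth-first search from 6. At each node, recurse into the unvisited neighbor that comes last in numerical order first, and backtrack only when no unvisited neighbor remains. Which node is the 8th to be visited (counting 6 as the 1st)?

Visit 6
6 → 9
9 → 11
11 → 4
4 → 12
12 → 7
7 → 8
8 → 10
8 → 2
2 → 5
7 → 0
4 → 1
1 → 3

Visit order: 6, 9, 11, 4, 12, 7, 8, 10, 2, 5, 0, 1, 3

10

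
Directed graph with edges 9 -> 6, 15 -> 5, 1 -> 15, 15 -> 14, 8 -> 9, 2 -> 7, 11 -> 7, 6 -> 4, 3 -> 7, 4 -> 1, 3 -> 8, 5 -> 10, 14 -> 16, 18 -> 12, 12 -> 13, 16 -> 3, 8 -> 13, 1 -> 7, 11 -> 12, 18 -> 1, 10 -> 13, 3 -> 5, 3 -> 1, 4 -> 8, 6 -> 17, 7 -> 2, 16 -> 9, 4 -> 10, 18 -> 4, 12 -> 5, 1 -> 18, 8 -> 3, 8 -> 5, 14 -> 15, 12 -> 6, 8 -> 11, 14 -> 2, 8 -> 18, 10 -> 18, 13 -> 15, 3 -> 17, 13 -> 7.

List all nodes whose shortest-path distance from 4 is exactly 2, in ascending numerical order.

Level 0: 4
Level 1: 1, 8, 10
Level 2: 3, 5, 7, 9, 11, 13, 15, 18
Level 3: 2, 6, 12, 14, 17
Level 4: 16

3, 5, 7, 9, 11, 13, 15, 18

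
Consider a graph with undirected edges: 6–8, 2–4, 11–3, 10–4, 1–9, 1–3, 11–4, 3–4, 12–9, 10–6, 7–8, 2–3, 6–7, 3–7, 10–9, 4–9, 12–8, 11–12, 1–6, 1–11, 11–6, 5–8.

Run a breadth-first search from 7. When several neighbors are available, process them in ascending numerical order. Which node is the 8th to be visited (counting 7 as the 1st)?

11

Visit 7; enqueue 3, 6, 8 → queue [3, 6, 8]
Visit 3; enqueue 1, 2, 4, 11 → queue [6, 8, 1, 2, 4, 11]
Visit 6; enqueue 10 → queue [8, 1, 2, 4, 11, 10]
Visit 8; enqueue 5, 12 → queue [1, 2, 4, 11, 10, 5, 12]
Visit 1; enqueue 9 → queue [2, 4, 11, 10, 5, 12, 9]
Visit 2 → queue [4, 11, 10, 5, 12, 9]
Visit 4 → queue [11, 10, 5, 12, 9]
Visit 11 → queue [10, 5, 12, 9]
Visit 10 → queue [5, 12, 9]
Visit 5 → queue [12, 9]
Visit 12 → queue [9]
Visit 9 → queue []

Visit order: 7, 3, 6, 8, 1, 2, 4, 11, 10, 5, 12, 9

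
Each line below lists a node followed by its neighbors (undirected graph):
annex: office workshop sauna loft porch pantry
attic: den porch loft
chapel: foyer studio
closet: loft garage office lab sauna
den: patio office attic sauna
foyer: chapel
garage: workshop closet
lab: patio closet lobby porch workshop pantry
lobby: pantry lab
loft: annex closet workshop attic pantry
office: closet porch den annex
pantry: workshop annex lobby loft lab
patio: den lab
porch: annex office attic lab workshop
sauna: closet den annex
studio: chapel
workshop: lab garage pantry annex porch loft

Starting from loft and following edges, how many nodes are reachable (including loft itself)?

14

BFS from loft visits: loft, annex, attic, closet, pantry, workshop, office, porch, sauna, den, garage, lab, lobby, patio
Reachable nodes: 14 of 17 total.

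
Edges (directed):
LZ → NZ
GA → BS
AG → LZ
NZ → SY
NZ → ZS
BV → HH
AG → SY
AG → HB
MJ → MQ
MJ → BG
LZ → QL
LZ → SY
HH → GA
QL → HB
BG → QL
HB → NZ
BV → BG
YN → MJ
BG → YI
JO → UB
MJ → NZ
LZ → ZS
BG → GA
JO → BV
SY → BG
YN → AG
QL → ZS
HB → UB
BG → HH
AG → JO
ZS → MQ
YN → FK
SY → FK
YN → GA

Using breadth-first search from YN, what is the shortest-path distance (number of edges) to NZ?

Level 0: YN
Level 1: AG, FK, GA, MJ
Level 2: BG, BS, HB, JO, LZ, MQ, NZ, SY
Level 3: BV, HH, QL, UB, YI, ZS
NZ first appears at level 2.

2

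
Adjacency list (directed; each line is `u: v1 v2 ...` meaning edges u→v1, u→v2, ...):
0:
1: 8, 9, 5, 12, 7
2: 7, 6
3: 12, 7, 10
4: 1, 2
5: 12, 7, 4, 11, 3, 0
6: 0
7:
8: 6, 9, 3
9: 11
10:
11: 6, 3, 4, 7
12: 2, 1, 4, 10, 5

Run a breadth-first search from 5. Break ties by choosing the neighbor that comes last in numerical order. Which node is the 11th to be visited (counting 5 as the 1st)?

6

Visit 5; enqueue 12, 11, 7, 4, 3, 0 → queue [12, 11, 7, 4, 3, 0]
Visit 12; enqueue 10, 2, 1 → queue [11, 7, 4, 3, 0, 10, 2, 1]
Visit 11; enqueue 6 → queue [7, 4, 3, 0, 10, 2, 1, 6]
Visit 7 → queue [4, 3, 0, 10, 2, 1, 6]
Visit 4 → queue [3, 0, 10, 2, 1, 6]
Visit 3 → queue [0, 10, 2, 1, 6]
Visit 0 → queue [10, 2, 1, 6]
Visit 10 → queue [2, 1, 6]
Visit 2 → queue [1, 6]
Visit 1; enqueue 9, 8 → queue [6, 9, 8]
Visit 6 → queue [9, 8]
Visit 9 → queue [8]
Visit 8 → queue []

Visit order: 5, 12, 11, 7, 4, 3, 0, 10, 2, 1, 6, 9, 8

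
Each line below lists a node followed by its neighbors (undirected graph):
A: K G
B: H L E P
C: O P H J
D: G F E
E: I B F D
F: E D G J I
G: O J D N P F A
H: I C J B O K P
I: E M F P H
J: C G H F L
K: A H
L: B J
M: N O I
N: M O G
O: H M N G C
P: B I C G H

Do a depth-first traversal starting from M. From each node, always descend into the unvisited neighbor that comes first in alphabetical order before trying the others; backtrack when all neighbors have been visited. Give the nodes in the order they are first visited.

M, I, E, B, H, C, J, F, D, G, A, K, N, O, P, L

Visit M
M → I
I → E
E → B
B → H
H → C
C → J
J → F
F → D
D → G
G → A
A → K
G → N
N → O
G → P
J → L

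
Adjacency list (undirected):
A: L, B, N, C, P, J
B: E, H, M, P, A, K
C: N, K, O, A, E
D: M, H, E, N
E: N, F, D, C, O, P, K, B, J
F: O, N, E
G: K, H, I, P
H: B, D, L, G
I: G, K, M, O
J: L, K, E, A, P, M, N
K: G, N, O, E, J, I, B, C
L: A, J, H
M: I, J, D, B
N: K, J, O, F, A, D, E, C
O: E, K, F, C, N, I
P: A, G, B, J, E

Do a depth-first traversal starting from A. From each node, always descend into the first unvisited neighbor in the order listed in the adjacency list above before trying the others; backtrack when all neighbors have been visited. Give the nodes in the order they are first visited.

A L J K G H B E N O F C I M D P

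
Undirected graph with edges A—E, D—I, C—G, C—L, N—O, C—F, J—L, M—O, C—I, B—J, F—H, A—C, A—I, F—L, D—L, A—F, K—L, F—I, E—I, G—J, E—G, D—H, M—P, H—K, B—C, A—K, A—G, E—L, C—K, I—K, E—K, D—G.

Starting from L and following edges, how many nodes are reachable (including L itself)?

BFS from L visits: L, C, D, E, F, J, K, A, B, G, I, H
Reachable nodes: 12 of 16 total.

12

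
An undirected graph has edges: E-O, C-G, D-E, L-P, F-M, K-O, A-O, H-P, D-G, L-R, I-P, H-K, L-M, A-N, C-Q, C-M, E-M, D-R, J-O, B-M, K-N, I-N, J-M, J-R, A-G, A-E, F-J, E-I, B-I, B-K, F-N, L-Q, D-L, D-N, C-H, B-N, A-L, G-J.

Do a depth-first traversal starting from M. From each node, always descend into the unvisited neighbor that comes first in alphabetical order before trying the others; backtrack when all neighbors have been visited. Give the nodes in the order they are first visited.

M, B, I, E, A, G, C, H, K, N, D, L, P, Q, R, J, F, O

Visit M
M → B
B → I
I → E
E → A
A → G
G → C
C → H
H → K
K → N
N → D
D → L
L → P
L → Q
L → R
R → J
J → F
J → O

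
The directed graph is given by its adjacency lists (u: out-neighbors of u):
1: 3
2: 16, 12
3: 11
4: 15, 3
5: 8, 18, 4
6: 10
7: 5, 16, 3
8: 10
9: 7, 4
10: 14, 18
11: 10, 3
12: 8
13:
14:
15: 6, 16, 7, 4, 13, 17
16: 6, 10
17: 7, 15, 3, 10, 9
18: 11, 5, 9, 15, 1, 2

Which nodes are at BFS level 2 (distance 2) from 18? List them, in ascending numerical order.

3, 4, 6, 7, 8, 10, 12, 13, 16, 17

Level 0: 18
Level 1: 1, 2, 5, 9, 11, 15
Level 2: 3, 4, 6, 7, 8, 10, 12, 13, 16, 17
Level 3: 14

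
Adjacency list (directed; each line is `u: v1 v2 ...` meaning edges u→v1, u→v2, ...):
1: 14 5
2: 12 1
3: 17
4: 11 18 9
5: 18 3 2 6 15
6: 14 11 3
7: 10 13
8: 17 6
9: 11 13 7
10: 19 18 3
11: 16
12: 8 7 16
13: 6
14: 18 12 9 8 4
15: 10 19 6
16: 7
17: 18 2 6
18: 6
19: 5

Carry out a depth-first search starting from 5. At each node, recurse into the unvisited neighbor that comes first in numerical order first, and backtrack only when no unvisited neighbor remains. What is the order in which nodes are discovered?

Visit 5
5 → 2
2 → 1
1 → 14
14 → 4
4 → 9
9 → 7
7 → 10
10 → 3
3 → 17
17 → 6
6 → 11
11 → 16
17 → 18
10 → 19
7 → 13
14 → 8
14 → 12
5 → 15

5 2 1 14 4 9 7 10 3 17 6 11 16 18 19 13 8 12 15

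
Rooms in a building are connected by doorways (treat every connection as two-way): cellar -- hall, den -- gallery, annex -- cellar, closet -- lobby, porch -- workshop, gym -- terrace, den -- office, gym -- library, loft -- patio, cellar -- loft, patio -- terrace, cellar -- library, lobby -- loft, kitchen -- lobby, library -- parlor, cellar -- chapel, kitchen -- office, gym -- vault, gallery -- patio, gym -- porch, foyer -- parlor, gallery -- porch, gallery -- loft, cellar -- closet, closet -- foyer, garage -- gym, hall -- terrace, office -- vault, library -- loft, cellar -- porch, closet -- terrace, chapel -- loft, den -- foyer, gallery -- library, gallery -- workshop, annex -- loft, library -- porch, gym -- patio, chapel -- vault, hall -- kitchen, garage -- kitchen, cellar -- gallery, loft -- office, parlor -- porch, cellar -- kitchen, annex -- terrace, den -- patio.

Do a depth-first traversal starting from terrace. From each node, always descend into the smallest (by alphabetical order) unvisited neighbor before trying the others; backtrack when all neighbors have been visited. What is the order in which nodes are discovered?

terrace annex cellar chapel loft gallery den foyer closet lobby kitchen garage gym library parlor porch workshop patio vault office hall

Visit terrace
terrace → annex
annex → cellar
cellar → chapel
chapel → loft
loft → gallery
gallery → den
den → foyer
foyer → closet
closet → lobby
lobby → kitchen
kitchen → garage
garage → gym
gym → library
library → parlor
parlor → porch
porch → workshop
gym → patio
gym → vault
vault → office
kitchen → hall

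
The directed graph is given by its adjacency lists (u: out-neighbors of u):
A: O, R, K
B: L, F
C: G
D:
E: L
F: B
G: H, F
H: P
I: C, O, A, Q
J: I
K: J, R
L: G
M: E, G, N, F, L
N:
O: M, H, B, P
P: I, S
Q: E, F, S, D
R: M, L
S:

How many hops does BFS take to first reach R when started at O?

Level 0: O
Level 1: B, H, M, P
Level 2: E, F, G, I, L, N, S
Level 3: A, C, Q
Level 4: D, K, R
Level 5: J
R first appears at level 4.

4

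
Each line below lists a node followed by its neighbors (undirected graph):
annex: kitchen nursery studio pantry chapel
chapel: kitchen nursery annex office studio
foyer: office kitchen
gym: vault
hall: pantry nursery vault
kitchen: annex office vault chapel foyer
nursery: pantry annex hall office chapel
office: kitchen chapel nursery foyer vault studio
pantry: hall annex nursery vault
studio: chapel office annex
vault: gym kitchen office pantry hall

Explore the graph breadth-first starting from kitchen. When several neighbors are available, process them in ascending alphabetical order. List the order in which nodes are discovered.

kitchen annex chapel foyer office vault nursery pantry studio gym hall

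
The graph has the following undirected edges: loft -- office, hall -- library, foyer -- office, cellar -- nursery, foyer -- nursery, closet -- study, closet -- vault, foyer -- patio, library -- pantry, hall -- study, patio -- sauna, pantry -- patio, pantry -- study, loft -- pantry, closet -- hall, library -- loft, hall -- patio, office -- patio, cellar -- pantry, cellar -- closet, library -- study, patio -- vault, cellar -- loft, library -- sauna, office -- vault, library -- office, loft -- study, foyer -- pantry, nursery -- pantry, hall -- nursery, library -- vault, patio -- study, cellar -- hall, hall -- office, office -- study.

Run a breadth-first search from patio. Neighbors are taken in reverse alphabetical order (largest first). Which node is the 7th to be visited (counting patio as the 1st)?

Visit patio; enqueue vault, study, sauna, pantry, office, hall, foyer → queue [vault, study, sauna, pantry, office, hall, foyer]
Visit vault; enqueue library, closet → queue [study, sauna, pantry, office, hall, foyer, library, closet]
Visit study; enqueue loft → queue [sauna, pantry, office, hall, foyer, library, closet, loft]
Visit sauna → queue [pantry, office, hall, foyer, library, closet, loft]
Visit pantry; enqueue nursery, cellar → queue [office, hall, foyer, library, closet, loft, nursery, cellar]
Visit office → queue [hall, foyer, library, closet, loft, nursery, cellar]
Visit hall → queue [foyer, library, closet, loft, nursery, cellar]
Visit foyer → queue [library, closet, loft, nursery, cellar]
Visit library → queue [closet, loft, nursery, cellar]
Visit closet → queue [loft, nursery, cellar]
Visit loft → queue [nursery, cellar]
Visit nursery → queue [cellar]
Visit cellar → queue []

Visit order: patio, vault, study, sauna, pantry, office, hall, foyer, library, closet, loft, nursery, cellar

hall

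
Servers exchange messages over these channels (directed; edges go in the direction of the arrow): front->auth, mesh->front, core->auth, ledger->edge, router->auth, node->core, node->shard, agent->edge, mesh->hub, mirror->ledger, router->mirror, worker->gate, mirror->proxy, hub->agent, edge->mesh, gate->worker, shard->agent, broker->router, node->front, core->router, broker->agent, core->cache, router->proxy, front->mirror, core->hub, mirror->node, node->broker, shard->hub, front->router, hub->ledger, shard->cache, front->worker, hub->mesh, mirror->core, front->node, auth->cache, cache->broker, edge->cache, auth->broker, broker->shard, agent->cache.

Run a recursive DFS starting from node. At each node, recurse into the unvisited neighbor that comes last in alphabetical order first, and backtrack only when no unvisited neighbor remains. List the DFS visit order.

Visit node
node → shard
shard → hub
hub → mesh
mesh → front
front → worker
worker → gate
front → router
router → proxy
router → mirror
mirror → ledger
ledger → edge
edge → cache
cache → broker
broker → agent
mirror → core
core → auth

node → shard → hub → mesh → front → worker → gate → router → proxy → mirror → ledger → edge → cache → broker → agent → core → auth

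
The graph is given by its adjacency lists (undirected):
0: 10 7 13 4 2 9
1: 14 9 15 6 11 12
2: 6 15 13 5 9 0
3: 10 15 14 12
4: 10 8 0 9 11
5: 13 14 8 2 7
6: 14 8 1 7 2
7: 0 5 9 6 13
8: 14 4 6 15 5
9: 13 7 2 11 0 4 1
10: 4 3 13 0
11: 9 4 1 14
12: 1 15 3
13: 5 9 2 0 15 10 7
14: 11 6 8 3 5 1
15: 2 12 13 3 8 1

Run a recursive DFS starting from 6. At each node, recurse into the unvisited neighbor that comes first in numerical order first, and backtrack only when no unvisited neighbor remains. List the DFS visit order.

Visit 6
6 → 1
1 → 9
9 → 0
0 → 2
2 → 5
5 → 7
7 → 13
13 → 10
10 → 3
3 → 12
12 → 15
15 → 8
8 → 4
4 → 11
11 → 14

6, 1, 9, 0, 2, 5, 7, 13, 10, 3, 12, 15, 8, 4, 11, 14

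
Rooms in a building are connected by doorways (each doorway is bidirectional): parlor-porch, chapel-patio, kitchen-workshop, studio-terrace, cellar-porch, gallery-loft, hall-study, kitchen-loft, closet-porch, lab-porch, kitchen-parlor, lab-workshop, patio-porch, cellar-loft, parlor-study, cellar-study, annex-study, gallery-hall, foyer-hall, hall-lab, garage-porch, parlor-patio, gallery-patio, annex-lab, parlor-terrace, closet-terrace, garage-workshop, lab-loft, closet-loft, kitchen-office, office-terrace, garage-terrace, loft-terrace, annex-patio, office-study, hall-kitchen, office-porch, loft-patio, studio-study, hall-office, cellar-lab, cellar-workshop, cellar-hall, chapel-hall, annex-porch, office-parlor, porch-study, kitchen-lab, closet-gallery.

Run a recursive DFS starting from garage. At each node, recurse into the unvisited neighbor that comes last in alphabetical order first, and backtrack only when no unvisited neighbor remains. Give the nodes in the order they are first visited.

garage workshop lab porch study studio terrace parlor patio loft kitchen office hall gallery closet foyer chapel cellar annex

Visit garage
garage → workshop
workshop → lab
lab → porch
porch → study
study → studio
studio → terrace
terrace → parlor
parlor → patio
patio → loft
loft → kitchen
kitchen → office
office → hall
hall → gallery
gallery → closet
hall → foyer
hall → chapel
hall → cellar
patio → annex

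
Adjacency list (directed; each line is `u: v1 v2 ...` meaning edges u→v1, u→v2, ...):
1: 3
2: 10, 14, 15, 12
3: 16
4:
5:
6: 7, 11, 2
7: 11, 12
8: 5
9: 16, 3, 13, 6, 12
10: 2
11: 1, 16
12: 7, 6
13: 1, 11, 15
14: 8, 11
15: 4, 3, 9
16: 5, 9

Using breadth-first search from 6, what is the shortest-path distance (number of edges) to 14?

2

Level 0: 6
Level 1: 2, 7, 11
Level 2: 1, 10, 12, 14, 15, 16
Level 3: 3, 4, 5, 8, 9
Level 4: 13
14 first appears at level 2.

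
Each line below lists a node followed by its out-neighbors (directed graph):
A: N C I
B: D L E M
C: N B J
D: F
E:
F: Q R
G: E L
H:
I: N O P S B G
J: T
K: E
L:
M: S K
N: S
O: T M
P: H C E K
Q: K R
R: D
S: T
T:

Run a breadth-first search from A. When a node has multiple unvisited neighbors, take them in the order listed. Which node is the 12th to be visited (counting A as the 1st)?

D

Visit A; enqueue N, C, I → queue [N, C, I]
Visit N; enqueue S → queue [C, I, S]
Visit C; enqueue B, J → queue [I, S, B, J]
Visit I; enqueue O, P, G → queue [S, B, J, O, P, G]
Visit S; enqueue T → queue [B, J, O, P, G, T]
Visit B; enqueue D, L, E, M → queue [J, O, P, G, T, D, L, E, M]
Visit J → queue [O, P, G, T, D, L, E, M]
Visit O → queue [P, G, T, D, L, E, M]
Visit P; enqueue H, K → queue [G, T, D, L, E, M, H, K]
Visit G → queue [T, D, L, E, M, H, K]
Visit T → queue [D, L, E, M, H, K]
Visit D; enqueue F → queue [L, E, M, H, K, F]
Visit L → queue [E, M, H, K, F]
Visit E → queue [M, H, K, F]
Visit M → queue [H, K, F]
Visit H → queue [K, F]
Visit K → queue [F]
Visit F; enqueue Q, R → queue [Q, R]
Visit Q → queue [R]
Visit R → queue []

Visit order: A, N, C, I, S, B, J, O, P, G, T, D, L, E, M, H, K, F, Q, R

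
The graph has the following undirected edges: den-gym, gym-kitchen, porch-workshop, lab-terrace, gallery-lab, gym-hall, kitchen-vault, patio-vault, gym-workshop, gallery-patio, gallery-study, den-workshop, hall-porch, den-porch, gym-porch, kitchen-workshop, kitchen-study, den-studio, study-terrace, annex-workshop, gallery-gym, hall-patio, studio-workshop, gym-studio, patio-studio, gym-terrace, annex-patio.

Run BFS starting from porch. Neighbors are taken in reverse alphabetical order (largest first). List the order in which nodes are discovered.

Visit porch; enqueue workshop, hall, gym, den → queue [workshop, hall, gym, den]
Visit workshop; enqueue studio, kitchen, annex → queue [hall, gym, den, studio, kitchen, annex]
Visit hall; enqueue patio → queue [gym, den, studio, kitchen, annex, patio]
Visit gym; enqueue terrace, gallery → queue [den, studio, kitchen, annex, patio, terrace, gallery]
Visit den → queue [studio, kitchen, annex, patio, terrace, gallery]
Visit studio → queue [kitchen, annex, patio, terrace, gallery]
Visit kitchen; enqueue vault, study → queue [annex, patio, terrace, gallery, vault, study]
Visit annex → queue [patio, terrace, gallery, vault, study]
Visit patio → queue [terrace, gallery, vault, study]
Visit terrace; enqueue lab → queue [gallery, vault, study, lab]
Visit gallery → queue [vault, study, lab]
Visit vault → queue [study, lab]
Visit study → queue [lab]
Visit lab → queue []

porch workshop hall gym den studio kitchen annex patio terrace gallery vault study lab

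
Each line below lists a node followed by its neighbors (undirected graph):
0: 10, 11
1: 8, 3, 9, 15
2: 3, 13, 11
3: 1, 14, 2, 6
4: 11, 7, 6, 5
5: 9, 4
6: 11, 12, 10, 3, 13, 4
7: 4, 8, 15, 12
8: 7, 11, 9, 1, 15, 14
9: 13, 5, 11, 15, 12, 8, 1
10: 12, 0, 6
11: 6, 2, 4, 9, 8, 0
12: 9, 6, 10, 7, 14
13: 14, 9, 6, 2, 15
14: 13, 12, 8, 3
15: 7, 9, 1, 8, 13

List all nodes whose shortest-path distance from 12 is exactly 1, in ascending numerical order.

Level 0: 12
Level 1: 6, 7, 9, 10, 14
Level 2: 0, 1, 3, 4, 5, 8, 11, 13, 15
Level 3: 2

6, 7, 9, 10, 14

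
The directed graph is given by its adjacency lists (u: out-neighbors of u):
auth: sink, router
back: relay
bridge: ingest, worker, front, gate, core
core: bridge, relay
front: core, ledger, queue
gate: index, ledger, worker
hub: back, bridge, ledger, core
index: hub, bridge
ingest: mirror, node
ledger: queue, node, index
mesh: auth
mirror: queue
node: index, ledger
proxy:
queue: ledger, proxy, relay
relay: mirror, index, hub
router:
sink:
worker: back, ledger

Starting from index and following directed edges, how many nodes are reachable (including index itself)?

15

BFS from index visits: index, bridge, hub, core, front, gate, ingest, worker, back, ledger, relay, queue, mirror, node, proxy
Reachable nodes: 15 of 19 total.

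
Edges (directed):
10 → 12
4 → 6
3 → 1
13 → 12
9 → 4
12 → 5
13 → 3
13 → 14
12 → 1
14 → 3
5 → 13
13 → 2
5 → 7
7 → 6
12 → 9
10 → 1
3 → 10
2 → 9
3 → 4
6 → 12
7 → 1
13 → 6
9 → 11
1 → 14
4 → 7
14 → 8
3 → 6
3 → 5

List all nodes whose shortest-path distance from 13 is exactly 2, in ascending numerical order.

1, 4, 5, 8, 9, 10

Level 0: 13
Level 1: 2, 3, 6, 12, 14
Level 2: 1, 4, 5, 8, 9, 10
Level 3: 7, 11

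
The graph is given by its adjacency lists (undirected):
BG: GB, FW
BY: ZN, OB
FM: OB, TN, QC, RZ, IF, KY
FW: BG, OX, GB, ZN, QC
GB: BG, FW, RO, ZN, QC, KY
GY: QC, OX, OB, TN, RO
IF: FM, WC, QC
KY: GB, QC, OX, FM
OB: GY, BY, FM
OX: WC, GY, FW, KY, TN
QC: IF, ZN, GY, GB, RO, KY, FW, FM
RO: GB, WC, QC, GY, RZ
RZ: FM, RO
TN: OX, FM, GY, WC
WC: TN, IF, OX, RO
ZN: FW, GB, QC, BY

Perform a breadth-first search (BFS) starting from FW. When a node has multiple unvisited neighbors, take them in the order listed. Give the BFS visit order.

FW BG OX GB ZN QC WC GY KY TN RO BY IF FM OB RZ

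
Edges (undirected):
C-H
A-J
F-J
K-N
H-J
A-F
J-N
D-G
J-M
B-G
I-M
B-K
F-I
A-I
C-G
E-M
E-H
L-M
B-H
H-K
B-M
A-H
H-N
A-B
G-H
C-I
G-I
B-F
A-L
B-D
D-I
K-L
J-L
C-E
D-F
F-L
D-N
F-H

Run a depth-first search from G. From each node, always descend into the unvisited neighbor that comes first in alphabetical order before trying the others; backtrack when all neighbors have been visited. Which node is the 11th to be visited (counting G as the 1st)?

Visit G
G → B
B → A
A → F
F → D
D → I
I → C
C → E
E → H
H → J
J → L
L → K
K → N
L → M

Visit order: G, B, A, F, D, I, C, E, H, J, L, K, N, M

L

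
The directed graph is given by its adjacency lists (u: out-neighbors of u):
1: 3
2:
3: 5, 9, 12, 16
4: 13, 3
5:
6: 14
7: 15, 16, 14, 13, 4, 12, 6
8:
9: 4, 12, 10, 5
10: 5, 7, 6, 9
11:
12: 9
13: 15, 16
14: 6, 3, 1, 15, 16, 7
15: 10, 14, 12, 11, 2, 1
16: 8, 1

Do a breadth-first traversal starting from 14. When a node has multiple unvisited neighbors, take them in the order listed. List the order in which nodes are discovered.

14 → 6 → 3 → 1 → 15 → 16 → 7 → 5 → 9 → 12 → 10 → 11 → 2 → 8 → 13 → 4

Visit 14; enqueue 6, 3, 1, 15, 16, 7 → queue [6, 3, 1, 15, 16, 7]
Visit 6 → queue [3, 1, 15, 16, 7]
Visit 3; enqueue 5, 9, 12 → queue [1, 15, 16, 7, 5, 9, 12]
Visit 1 → queue [15, 16, 7, 5, 9, 12]
Visit 15; enqueue 10, 11, 2 → queue [16, 7, 5, 9, 12, 10, 11, 2]
Visit 16; enqueue 8 → queue [7, 5, 9, 12, 10, 11, 2, 8]
Visit 7; enqueue 13, 4 → queue [5, 9, 12, 10, 11, 2, 8, 13, 4]
Visit 5 → queue [9, 12, 10, 11, 2, 8, 13, 4]
Visit 9 → queue [12, 10, 11, 2, 8, 13, 4]
Visit 12 → queue [10, 11, 2, 8, 13, 4]
Visit 10 → queue [11, 2, 8, 13, 4]
Visit 11 → queue [2, 8, 13, 4]
Visit 2 → queue [8, 13, 4]
Visit 8 → queue [13, 4]
Visit 13 → queue [4]
Visit 4 → queue []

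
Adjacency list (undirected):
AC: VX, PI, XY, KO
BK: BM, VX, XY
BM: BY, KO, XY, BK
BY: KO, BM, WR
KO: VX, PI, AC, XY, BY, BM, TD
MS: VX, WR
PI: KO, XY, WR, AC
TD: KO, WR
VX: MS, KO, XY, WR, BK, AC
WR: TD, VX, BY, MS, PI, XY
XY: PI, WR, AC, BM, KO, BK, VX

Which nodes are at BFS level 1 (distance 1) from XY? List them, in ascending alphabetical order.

Level 0: XY
Level 1: AC, BK, BM, KO, PI, VX, WR
Level 2: BY, MS, TD

AC, BK, BM, KO, PI, VX, WR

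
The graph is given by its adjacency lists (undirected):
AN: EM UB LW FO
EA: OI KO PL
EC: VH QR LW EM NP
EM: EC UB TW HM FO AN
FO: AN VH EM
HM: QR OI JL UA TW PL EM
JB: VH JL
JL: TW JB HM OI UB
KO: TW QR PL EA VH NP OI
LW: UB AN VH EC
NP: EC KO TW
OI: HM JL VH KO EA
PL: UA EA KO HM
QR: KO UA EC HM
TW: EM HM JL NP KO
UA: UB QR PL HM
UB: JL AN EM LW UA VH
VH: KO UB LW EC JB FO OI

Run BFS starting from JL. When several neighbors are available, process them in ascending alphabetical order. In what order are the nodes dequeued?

Visit JL; enqueue HM, JB, OI, TW, UB → queue [HM, JB, OI, TW, UB]
Visit HM; enqueue EM, PL, QR, UA → queue [JB, OI, TW, UB, EM, PL, QR, UA]
Visit JB; enqueue VH → queue [OI, TW, UB, EM, PL, QR, UA, VH]
Visit OI; enqueue EA, KO → queue [TW, UB, EM, PL, QR, UA, VH, EA, KO]
Visit TW; enqueue NP → queue [UB, EM, PL, QR, UA, VH, EA, KO, NP]
Visit UB; enqueue AN, LW → queue [EM, PL, QR, UA, VH, EA, KO, NP, AN, LW]
Visit EM; enqueue EC, FO → queue [PL, QR, UA, VH, EA, KO, NP, AN, LW, EC, FO]
Visit PL → queue [QR, UA, VH, EA, KO, NP, AN, LW, EC, FO]
Visit QR → queue [UA, VH, EA, KO, NP, AN, LW, EC, FO]
Visit UA → queue [VH, EA, KO, NP, AN, LW, EC, FO]
Visit VH → queue [EA, KO, NP, AN, LW, EC, FO]
Visit EA → queue [KO, NP, AN, LW, EC, FO]
Visit KO → queue [NP, AN, LW, EC, FO]
Visit NP → queue [AN, LW, EC, FO]
Visit AN → queue [LW, EC, FO]
Visit LW → queue [EC, FO]
Visit EC → queue [FO]
Visit FO → queue []

JL → HM → JB → OI → TW → UB → EM → PL → QR → UA → VH → EA → KO → NP → AN → LW → EC → FO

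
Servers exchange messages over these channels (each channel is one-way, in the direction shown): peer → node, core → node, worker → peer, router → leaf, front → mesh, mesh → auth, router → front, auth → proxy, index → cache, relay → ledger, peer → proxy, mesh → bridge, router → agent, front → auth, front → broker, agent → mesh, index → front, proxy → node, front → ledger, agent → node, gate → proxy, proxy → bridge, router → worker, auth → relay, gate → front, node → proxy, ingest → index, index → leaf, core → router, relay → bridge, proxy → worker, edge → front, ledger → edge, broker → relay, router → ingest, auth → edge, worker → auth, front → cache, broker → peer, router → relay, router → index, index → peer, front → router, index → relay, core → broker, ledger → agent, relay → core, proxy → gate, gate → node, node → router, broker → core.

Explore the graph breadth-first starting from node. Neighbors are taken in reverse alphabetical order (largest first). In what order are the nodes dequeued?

node router proxy worker relay leaf ingest index front agent gate bridge peer auth ledger core cache mesh broker edge

Visit node; enqueue router, proxy → queue [router, proxy]
Visit router; enqueue worker, relay, leaf, ingest, index, front, agent → queue [proxy, worker, relay, leaf, ingest, index, front, agent]
Visit proxy; enqueue gate, bridge → queue [worker, relay, leaf, ingest, index, front, agent, gate, bridge]
Visit worker; enqueue peer, auth → queue [relay, leaf, ingest, index, front, agent, gate, bridge, peer, auth]
Visit relay; enqueue ledger, core → queue [leaf, ingest, index, front, agent, gate, bridge, peer, auth, ledger, core]
Visit leaf → queue [ingest, index, front, agent, gate, bridge, peer, auth, ledger, core]
Visit ingest → queue [index, front, agent, gate, bridge, peer, auth, ledger, core]
Visit index; enqueue cache → queue [front, agent, gate, bridge, peer, auth, ledger, core, cache]
Visit front; enqueue mesh, broker → queue [agent, gate, bridge, peer, auth, ledger, core, cache, mesh, broker]
Visit agent → queue [gate, bridge, peer, auth, ledger, core, cache, mesh, broker]
Visit gate → queue [bridge, peer, auth, ledger, core, cache, mesh, broker]
Visit bridge → queue [peer, auth, ledger, core, cache, mesh, broker]
Visit peer → queue [auth, ledger, core, cache, mesh, broker]
Visit auth; enqueue edge → queue [ledger, core, cache, mesh, broker, edge]
Visit ledger → queue [core, cache, mesh, broker, edge]
Visit core → queue [cache, mesh, broker, edge]
Visit cache → queue [mesh, broker, edge]
Visit mesh → queue [broker, edge]
Visit broker → queue [edge]
Visit edge → queue []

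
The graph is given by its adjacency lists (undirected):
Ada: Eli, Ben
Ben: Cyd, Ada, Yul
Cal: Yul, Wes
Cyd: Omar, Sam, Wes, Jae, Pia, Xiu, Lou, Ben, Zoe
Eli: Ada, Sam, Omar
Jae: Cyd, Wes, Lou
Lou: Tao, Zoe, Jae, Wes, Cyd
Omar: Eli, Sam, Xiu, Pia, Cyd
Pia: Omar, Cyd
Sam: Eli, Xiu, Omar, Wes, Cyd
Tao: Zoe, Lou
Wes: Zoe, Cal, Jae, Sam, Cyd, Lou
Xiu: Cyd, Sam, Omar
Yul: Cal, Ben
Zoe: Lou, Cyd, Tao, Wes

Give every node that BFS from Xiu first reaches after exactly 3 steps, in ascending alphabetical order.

Level 0: Xiu
Level 1: Cyd, Omar, Sam
Level 2: Ben, Eli, Jae, Lou, Pia, Wes, Zoe
Level 3: Ada, Cal, Tao, Yul

Ada, Cal, Tao, Yul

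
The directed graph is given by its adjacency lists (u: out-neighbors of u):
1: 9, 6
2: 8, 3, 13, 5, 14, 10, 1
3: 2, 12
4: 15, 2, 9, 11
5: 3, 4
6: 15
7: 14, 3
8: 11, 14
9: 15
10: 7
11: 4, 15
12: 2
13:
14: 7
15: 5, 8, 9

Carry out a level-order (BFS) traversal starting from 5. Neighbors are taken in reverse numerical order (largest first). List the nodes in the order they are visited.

Visit 5; enqueue 4, 3 → queue [4, 3]
Visit 4; enqueue 15, 11, 9, 2 → queue [3, 15, 11, 9, 2]
Visit 3; enqueue 12 → queue [15, 11, 9, 2, 12]
Visit 15; enqueue 8 → queue [11, 9, 2, 12, 8]
Visit 11 → queue [9, 2, 12, 8]
Visit 9 → queue [2, 12, 8]
Visit 2; enqueue 14, 13, 10, 1 → queue [12, 8, 14, 13, 10, 1]
Visit 12 → queue [8, 14, 13, 10, 1]
Visit 8 → queue [14, 13, 10, 1]
Visit 14; enqueue 7 → queue [13, 10, 1, 7]
Visit 13 → queue [10, 1, 7]
Visit 10 → queue [1, 7]
Visit 1; enqueue 6 → queue [7, 6]
Visit 7 → queue [6]
Visit 6 → queue []

5 -> 4 -> 3 -> 15 -> 11 -> 9 -> 2 -> 12 -> 8 -> 14 -> 13 -> 10 -> 1 -> 7 -> 6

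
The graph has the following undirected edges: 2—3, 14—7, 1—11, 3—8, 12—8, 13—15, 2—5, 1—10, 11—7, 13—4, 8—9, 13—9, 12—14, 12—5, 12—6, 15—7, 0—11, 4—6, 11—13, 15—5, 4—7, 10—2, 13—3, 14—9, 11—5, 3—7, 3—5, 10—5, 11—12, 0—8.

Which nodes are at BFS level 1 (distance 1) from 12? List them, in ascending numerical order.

Level 0: 12
Level 1: 5, 6, 8, 11, 14
Level 2: 0, 1, 2, 3, 4, 7, 9, 10, 13, 15

5, 6, 8, 11, 14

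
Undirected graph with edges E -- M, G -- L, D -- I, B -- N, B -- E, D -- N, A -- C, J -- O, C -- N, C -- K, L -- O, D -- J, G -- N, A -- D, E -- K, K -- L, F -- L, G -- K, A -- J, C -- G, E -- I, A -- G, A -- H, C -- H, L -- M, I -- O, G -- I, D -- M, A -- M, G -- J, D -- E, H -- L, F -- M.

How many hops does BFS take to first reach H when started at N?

Level 0: N
Level 1: B, C, D, G
Level 2: A, E, H, I, J, K, L, M
Level 3: F, O
H first appears at level 2.

2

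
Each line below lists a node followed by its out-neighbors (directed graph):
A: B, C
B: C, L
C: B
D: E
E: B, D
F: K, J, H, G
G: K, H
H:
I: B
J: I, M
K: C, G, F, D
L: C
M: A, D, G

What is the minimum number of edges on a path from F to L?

Level 0: F
Level 1: G, H, J, K
Level 2: C, D, I, M
Level 3: A, B, E
Level 4: L
L first appears at level 4.

4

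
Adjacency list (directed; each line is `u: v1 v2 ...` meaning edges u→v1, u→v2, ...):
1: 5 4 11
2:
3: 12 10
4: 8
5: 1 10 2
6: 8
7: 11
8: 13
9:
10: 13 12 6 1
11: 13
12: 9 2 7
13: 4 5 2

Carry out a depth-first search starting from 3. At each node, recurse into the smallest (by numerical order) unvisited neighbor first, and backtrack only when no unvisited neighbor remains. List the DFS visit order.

3 -> 10 -> 1 -> 4 -> 8 -> 13 -> 2 -> 5 -> 11 -> 6 -> 12 -> 7 -> 9

Visit 3
3 → 10
10 → 1
1 → 4
4 → 8
8 → 13
13 → 2
13 → 5
1 → 11
10 → 6
10 → 12
12 → 7
12 → 9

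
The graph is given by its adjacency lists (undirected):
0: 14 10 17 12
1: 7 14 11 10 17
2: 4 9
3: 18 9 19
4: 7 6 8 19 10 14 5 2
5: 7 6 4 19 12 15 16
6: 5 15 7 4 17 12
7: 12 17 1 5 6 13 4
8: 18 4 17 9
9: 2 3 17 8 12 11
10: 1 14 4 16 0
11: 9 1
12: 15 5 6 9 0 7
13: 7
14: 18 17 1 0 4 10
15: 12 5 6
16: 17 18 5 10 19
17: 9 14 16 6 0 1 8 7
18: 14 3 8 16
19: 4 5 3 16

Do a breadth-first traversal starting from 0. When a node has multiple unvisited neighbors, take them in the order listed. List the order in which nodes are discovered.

0 -> 14 -> 10 -> 17 -> 12 -> 18 -> 1 -> 4 -> 16 -> 9 -> 6 -> 8 -> 7 -> 15 -> 5 -> 3 -> 11 -> 19 -> 2 -> 13

Visit 0; enqueue 14, 10, 17, 12 → queue [14, 10, 17, 12]
Visit 14; enqueue 18, 1, 4 → queue [10, 17, 12, 18, 1, 4]
Visit 10; enqueue 16 → queue [17, 12, 18, 1, 4, 16]
Visit 17; enqueue 9, 6, 8, 7 → queue [12, 18, 1, 4, 16, 9, 6, 8, 7]
Visit 12; enqueue 15, 5 → queue [18, 1, 4, 16, 9, 6, 8, 7, 15, 5]
Visit 18; enqueue 3 → queue [1, 4, 16, 9, 6, 8, 7, 15, 5, 3]
Visit 1; enqueue 11 → queue [4, 16, 9, 6, 8, 7, 15, 5, 3, 11]
Visit 4; enqueue 19, 2 → queue [16, 9, 6, 8, 7, 15, 5, 3, 11, 19, 2]
Visit 16 → queue [9, 6, 8, 7, 15, 5, 3, 11, 19, 2]
Visit 9 → queue [6, 8, 7, 15, 5, 3, 11, 19, 2]
Visit 6 → queue [8, 7, 15, 5, 3, 11, 19, 2]
Visit 8 → queue [7, 15, 5, 3, 11, 19, 2]
Visit 7; enqueue 13 → queue [15, 5, 3, 11, 19, 2, 13]
Visit 15 → queue [5, 3, 11, 19, 2, 13]
Visit 5 → queue [3, 11, 19, 2, 13]
Visit 3 → queue [11, 19, 2, 13]
Visit 11 → queue [19, 2, 13]
Visit 19 → queue [2, 13]
Visit 2 → queue [13]
Visit 13 → queue []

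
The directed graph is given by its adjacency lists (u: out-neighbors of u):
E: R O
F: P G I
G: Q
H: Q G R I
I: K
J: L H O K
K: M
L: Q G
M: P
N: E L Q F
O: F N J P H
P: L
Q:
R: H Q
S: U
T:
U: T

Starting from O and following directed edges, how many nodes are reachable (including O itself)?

14

BFS from O visits: O, P, N, J, H, F, L, Q, E, K, R, I, G, M
Reachable nodes: 14 of 17 total.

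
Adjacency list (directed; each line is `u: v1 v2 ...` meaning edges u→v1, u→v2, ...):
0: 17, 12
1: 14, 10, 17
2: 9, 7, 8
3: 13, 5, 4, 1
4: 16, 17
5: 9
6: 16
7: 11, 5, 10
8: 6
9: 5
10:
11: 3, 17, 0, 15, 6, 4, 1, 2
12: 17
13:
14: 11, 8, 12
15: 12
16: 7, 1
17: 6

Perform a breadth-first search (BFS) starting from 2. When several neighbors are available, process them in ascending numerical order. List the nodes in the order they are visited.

Visit 2; enqueue 7, 8, 9 → queue [7, 8, 9]
Visit 7; enqueue 5, 10, 11 → queue [8, 9, 5, 10, 11]
Visit 8; enqueue 6 → queue [9, 5, 10, 11, 6]
Visit 9 → queue [5, 10, 11, 6]
Visit 5 → queue [10, 11, 6]
Visit 10 → queue [11, 6]
Visit 11; enqueue 0, 1, 3, 4, 15, 17 → queue [6, 0, 1, 3, 4, 15, 17]
Visit 6; enqueue 16 → queue [0, 1, 3, 4, 15, 17, 16]
Visit 0; enqueue 12 → queue [1, 3, 4, 15, 17, 16, 12]
Visit 1; enqueue 14 → queue [3, 4, 15, 17, 16, 12, 14]
Visit 3; enqueue 13 → queue [4, 15, 17, 16, 12, 14, 13]
Visit 4 → queue [15, 17, 16, 12, 14, 13]
Visit 15 → queue [17, 16, 12, 14, 13]
Visit 17 → queue [16, 12, 14, 13]
Visit 16 → queue [12, 14, 13]
Visit 12 → queue [14, 13]
Visit 14 → queue [13]
Visit 13 → queue []

2, 7, 8, 9, 5, 10, 11, 6, 0, 1, 3, 4, 15, 17, 16, 12, 14, 13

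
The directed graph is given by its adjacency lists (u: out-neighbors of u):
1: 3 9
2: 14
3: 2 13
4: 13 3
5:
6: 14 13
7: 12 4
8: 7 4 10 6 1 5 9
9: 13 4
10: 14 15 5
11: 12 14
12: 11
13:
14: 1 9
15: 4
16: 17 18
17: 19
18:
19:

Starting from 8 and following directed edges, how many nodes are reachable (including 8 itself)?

15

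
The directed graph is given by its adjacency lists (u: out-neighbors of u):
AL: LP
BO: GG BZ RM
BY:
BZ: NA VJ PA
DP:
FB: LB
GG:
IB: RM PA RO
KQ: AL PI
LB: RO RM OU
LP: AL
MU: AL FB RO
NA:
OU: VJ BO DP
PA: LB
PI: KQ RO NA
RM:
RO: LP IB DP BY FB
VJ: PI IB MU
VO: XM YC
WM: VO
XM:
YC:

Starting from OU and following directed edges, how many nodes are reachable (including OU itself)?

19

BFS from OU visits: OU, BO, DP, VJ, BZ, GG, RM, IB, MU, PI, NA, PA, RO, AL, FB, KQ, LB, BY, LP
Reachable nodes: 19 of 23 total.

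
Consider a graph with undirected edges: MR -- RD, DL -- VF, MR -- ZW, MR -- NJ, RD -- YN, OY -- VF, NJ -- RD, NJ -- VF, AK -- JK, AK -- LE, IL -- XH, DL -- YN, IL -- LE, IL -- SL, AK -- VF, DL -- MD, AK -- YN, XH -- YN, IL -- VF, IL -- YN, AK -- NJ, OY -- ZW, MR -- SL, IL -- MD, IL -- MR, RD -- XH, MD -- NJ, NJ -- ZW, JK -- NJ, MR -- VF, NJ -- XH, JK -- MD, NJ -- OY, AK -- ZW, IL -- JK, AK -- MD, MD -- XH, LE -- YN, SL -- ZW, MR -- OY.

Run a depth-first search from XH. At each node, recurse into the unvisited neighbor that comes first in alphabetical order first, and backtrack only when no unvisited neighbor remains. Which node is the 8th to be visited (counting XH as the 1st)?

Visit XH
XH → IL
IL → JK
JK → AK
AK → LE
LE → YN
YN → DL
DL → MD
MD → NJ
NJ → MR
MR → OY
OY → VF
OY → ZW
ZW → SL
MR → RD

Visit order: XH, IL, JK, AK, LE, YN, DL, MD, NJ, MR, OY, VF, ZW, SL, RD

MD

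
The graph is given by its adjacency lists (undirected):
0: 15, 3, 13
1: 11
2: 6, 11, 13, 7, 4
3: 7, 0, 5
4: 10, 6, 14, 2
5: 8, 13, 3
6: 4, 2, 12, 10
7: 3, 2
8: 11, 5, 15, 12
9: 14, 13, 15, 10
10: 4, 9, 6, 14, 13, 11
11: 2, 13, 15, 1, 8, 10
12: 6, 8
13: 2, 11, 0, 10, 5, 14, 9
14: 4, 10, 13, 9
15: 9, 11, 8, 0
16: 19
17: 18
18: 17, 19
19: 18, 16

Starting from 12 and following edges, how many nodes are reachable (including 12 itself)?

16

BFS from 12 visits: 12, 8, 6, 15, 11, 5, 10, 4, 2, 9, 0, 13, 1, 3, 14, 7
Reachable nodes: 16 of 20 total.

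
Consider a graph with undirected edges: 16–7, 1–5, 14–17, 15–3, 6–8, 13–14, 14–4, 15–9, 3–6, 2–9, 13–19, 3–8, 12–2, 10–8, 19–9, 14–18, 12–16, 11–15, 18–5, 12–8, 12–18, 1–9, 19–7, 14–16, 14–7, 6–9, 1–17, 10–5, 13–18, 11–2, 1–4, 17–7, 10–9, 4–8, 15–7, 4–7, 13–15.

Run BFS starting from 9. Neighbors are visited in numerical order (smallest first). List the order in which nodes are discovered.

9 → 1 → 2 → 6 → 10 → 15 → 19 → 4 → 5 → 17 → 11 → 12 → 3 → 8 → 7 → 13 → 14 → 18 → 16

Visit 9; enqueue 1, 2, 6, 10, 15, 19 → queue [1, 2, 6, 10, 15, 19]
Visit 1; enqueue 4, 5, 17 → queue [2, 6, 10, 15, 19, 4, 5, 17]
Visit 2; enqueue 11, 12 → queue [6, 10, 15, 19, 4, 5, 17, 11, 12]
Visit 6; enqueue 3, 8 → queue [10, 15, 19, 4, 5, 17, 11, 12, 3, 8]
Visit 10 → queue [15, 19, 4, 5, 17, 11, 12, 3, 8]
Visit 15; enqueue 7, 13 → queue [19, 4, 5, 17, 11, 12, 3, 8, 7, 13]
Visit 19 → queue [4, 5, 17, 11, 12, 3, 8, 7, 13]
Visit 4; enqueue 14 → queue [5, 17, 11, 12, 3, 8, 7, 13, 14]
Visit 5; enqueue 18 → queue [17, 11, 12, 3, 8, 7, 13, 14, 18]
Visit 17 → queue [11, 12, 3, 8, 7, 13, 14, 18]
Visit 11 → queue [12, 3, 8, 7, 13, 14, 18]
Visit 12; enqueue 16 → queue [3, 8, 7, 13, 14, 18, 16]
Visit 3 → queue [8, 7, 13, 14, 18, 16]
Visit 8 → queue [7, 13, 14, 18, 16]
Visit 7 → queue [13, 14, 18, 16]
Visit 13 → queue [14, 18, 16]
Visit 14 → queue [18, 16]
Visit 18 → queue [16]
Visit 16 → queue []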